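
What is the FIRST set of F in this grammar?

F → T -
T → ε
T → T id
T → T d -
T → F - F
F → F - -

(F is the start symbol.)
To compute FIRST(F), examine every production with F on the left-hand side, reading each right-hand side left to right until a non-nullable symbol is reached.

FIRST sets of the other non-terminals involved (by the same procedure, iterated to a fixed point):
  FIRST(T) = { '-', 'd', 'id', ε }

From F → T -:
  - T is a non-terminal: add FIRST(T) \ {ε} = { '-', 'd', 'id' }
    T is nullable, so continue to the next symbol
  - '-' is a terminal: add '-' and stop
From F → F - -:
  - F is the symbol being defined: contributes nothing new
    F is not nullable, so stop

Collecting: FIRST(F) = { '-', 'd', 'id' }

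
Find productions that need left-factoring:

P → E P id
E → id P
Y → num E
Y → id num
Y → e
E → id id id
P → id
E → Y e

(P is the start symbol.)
Left-factoring is needed when two productions for the same non-terminal
share a common prefix on the right-hand side.

Productions for P:
  P → E P id
  P → id
Productions for E:
  E → id P
  E → id id id
  E → Y e
Productions for Y:
  Y → num E
  Y → id num
  Y → e

Found common prefix 'id' in productions for E

Answer: Yes, E has productions with common prefix 'id'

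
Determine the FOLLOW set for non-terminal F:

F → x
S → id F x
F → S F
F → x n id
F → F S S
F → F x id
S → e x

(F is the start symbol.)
{ $, 'e', 'id', 'x' }

F is the start symbol, so $ ∈ FOLLOW(F).
In S → id F x: F is followed by x, add FIRST(x) \ {ε} = { 'x' }
In F → S F: F is at the end; this adds FOLLOW(F) to itself — nothing new
In F → F S S: F is followed by S S, add FIRST(S S) \ {ε} = { 'e', 'id' }
In F → F x id: F is followed by x id, add FIRST(x id) \ {ε} = { 'x' }

Taking the union: FOLLOW(F) = { $, 'e', 'id', 'x' }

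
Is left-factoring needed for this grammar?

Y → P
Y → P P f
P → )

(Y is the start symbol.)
Yes, Y has productions with common prefix 'P'

Left-factoring is needed when two productions for the same non-terminal
share a common prefix on the right-hand side.

Productions for Y:
  Y → P
  Y → P P f

Found common prefix 'P' in productions for Y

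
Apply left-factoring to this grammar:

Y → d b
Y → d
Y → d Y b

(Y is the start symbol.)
Y → d Y'
Y' → b
Y' → ε
Y' → Y b

Left-factoring transforms A → αβ₁ | αβ₂ into A → αA' and A' → β₁ | β₂
(α is the longest common prefix among the alternatives). Repeat until
no nonterminal has two alternatives with a common prefix.

Round 1: Y has alternatives sharing prefix 'd'. Introduce Y': Y → d Y'
  Add: Y' → b
  Add: Y' → ε
  Add: Y' → Y b

No remaining common prefixes — done.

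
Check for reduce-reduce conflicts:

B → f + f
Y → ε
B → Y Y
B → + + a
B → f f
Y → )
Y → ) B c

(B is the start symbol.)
Yes — I1: [Y → .] vs [Y → ) .]

A reduce-reduce conflict occurs when an LR(0) state has two complete items [A → α .] and [B → β .] — both call for a reduction, and with no lookahead the parser cannot choose between them.

Augment with B' → B and build the canonical LR(0) collection (I0 = CLOSURE({[B' → . B]}), then GOTO on every symbol after a dot until no new states appear). It has 14 states:
  I0: { [B → . + + a], [B → . Y Y], [B → . f + f], [B → . f f], [B' → . B], [Y → . ) B c], [Y → . )], [Y → .] }  — shift, reduce
  I1: { [B → . + + a], [B → . Y Y], [B → . f + f], [B → . f f], [Y → ) . B c], [Y → ) .], [Y → . ) B c], [Y → . )], [Y → .] }  — shift, 2 reduces
  I2: { [B → + . + a] }  — shift
  I3: { [B' → B .] }  — accept
  I4: { [B → Y . Y], [Y → . ) B c], [Y → . )], [Y → .] }  — shift, reduce
  I5: { [B → f . + f], [B → f . f] }  — shift
  I6: { [B → f + . f] }  — shift
  I7: { [B → f f .] }  — reduce
  I8: { [B → f + f .] }  — reduce
  I9: { [B → Y Y .] }  — reduce
  I10: { [B → + + . a] }  — shift
  I11: { [B → + + a .] }  — reduce
  I12: { [Y → ) B . c] }  — shift
  I13: { [Y → ) B c .] }  — reduce

I1 contains complete items [Y → .], [Y → ) .] — reduce-reduce conflict.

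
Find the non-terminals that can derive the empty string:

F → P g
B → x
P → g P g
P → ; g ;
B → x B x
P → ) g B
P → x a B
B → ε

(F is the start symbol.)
A non-terminal is nullable if it can derive ε (the empty string): either it has an ε-production, or it has a production whose right-hand side consists entirely of nullable non-terminals.

ε-productions: B → ε
So B is immediately nullable.
No further non-terminal can be added: every production for the remaining non-terminals contains a terminal or a non-nullable non-terminal.
Nullable = { 'B' }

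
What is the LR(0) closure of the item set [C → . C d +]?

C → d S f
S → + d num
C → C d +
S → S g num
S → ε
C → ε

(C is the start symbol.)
Start with: [C → . C d +]
  [C → . C d +] has the dot before C: add [C → . d S f], [C → .]
No further items can be added.

CLOSURE = { [C → . C d +], [C → . d S f], [C → .] }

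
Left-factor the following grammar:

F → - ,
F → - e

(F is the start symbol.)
Left-factoring transforms A → αβ₁ | αβ₂ into A → αA' and A' → β₁ | β₂
(α is the longest common prefix among the alternatives). Repeat until
no nonterminal has two alternatives with a common prefix.

Round 1: F has alternatives sharing prefix '-'. Introduce F': F → - F'
  Add: F' → ,
  Add: F' → e

No remaining common prefixes — done.

Resulting grammar:
F → - F'
F' → ,
F' → e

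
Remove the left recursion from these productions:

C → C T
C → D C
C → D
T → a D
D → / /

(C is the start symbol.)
C → D C C'
C → D C'
C' → T C'
C' → ε
T → a D
D → / /

C is directly left-recursive. The standard transformation for
  A → A α₁ | ... | A α_m | β₁ | ... | β_n
is
  A  → β₁ A' | ... | β_n A'
  A' → α₁ A' | ... | α_m A' | ε

C → D C becomes C → D C C'
C → D becomes C → D C'
C → C T becomes C' → T C'
Add C' → ε

Productions for other non-terminals are unchanged:
  T → a D
  D → / /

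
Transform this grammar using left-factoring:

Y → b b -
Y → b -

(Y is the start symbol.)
Y → b Y'
Y' → b -
Y' → -

Left-factoring transforms A → αβ₁ | αβ₂ into A → αA' and A' → β₁ | β₂
(α is the longest common prefix among the alternatives). Repeat until
no nonterminal has two alternatives with a common prefix.

Round 1: Y has alternatives sharing prefix 'b'. Introduce Y': Y → b Y'
  Add: Y' → b -
  Add: Y' → -

No remaining common prefixes — done.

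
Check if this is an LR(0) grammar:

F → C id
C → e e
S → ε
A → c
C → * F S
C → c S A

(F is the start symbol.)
Yes, the grammar is LR(0)

A grammar is LR(0) if no state in the canonical LR(0) collection has:
  - both a shift item (dot before a terminal) and a complete item (shift-reduce conflict), or
  - two or more complete items (reduce-reduce conflict; the accept item [F' → F .] counts as a complete item here).

Augment with F' → F and build the canonical LR(0) collection (I0 = CLOSURE({[F' → . F]}), then GOTO on every symbol after a dot until no new states appear). It has 13 states:
  I0: { [C → . * F S], [C → . c S A], [C → . e e], [F → . C id], [F' → . F] }  — shift
  I1: { [C → * . F S], [C → . * F S], [C → . c S A], [C → . e e], [F → . C id] }  — shift
  I2: { [F → C . id] }  — shift
  I3: { [F' → F .] }  — accept
  I4: { [C → c . S A], [S → .] }  — reduce
  I5: { [C → e . e] }  — shift
  I6: { [C → e e .] }  — reduce
  I7: { [A → . c], [C → c S . A] }  — shift
  I8: { [C → c S A .] }  — reduce
  I9: { [A → c .] }  — reduce
  I10: { [F → C id .] }  — reduce
  I11: { [C → * F . S], [S → .] }  — reduce
  I12: { [C → * F S .] }  — reduce

Every state is either a pure shift/goto state or contains exactly one complete item and nothing to shift — no conflicts. The grammar is LR(0).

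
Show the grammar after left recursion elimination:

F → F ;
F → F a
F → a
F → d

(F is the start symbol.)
F is directly left-recursive. The standard transformation for
  A → A α₁ | ... | A α_m | β₁ | ... | β_n
is
  A  → β₁ A' | ... | β_n A'
  A' → α₁ A' | ... | α_m A' | ε

F → a becomes F → a F'
F → d becomes F → d F'
F → F ; becomes F' → ; F'
F → F a becomes F' → a F'
Add F' → ε

Resulting grammar:
F → a F'
F → d F'
F' → ; F'
F' → a F'
F' → ε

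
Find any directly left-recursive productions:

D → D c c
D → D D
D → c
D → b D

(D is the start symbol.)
D → D c c: LEFT RECURSIVE (starts with D)
D → D D: LEFT RECURSIVE (starts with D)
D → c: starts with c
D → b D: starts with b

The grammar has direct left recursion on: D.

Answer: Yes, D is left-recursive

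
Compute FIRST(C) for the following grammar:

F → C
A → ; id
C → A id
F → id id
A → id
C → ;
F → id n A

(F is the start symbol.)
To compute FIRST(C), examine every production with C on the left-hand side, reading each right-hand side left to right until a non-nullable symbol is reached.

FIRST sets of the other non-terminals involved (by the same procedure, iterated to a fixed point):
  FIRST(A) = { ';', 'id' }

From C → A id:
  - A is a non-terminal: add FIRST(A) \ {ε} = { ';', 'id' }
    A is not nullable, so stop
From C → ;:
  - ';' is a terminal: add ';' and stop

Collecting: FIRST(C) = { ';', 'id' }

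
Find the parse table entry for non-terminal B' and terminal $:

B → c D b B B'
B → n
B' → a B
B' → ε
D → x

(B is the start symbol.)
B' → ε

To find M[B', $], we find productions for B' where $ is in the predict set (PREDICT(N → α) = (FIRST(α) \ {ε}) ∪ (FOLLOW(N) if α ⇒* ε)).

Relevant sets:
  FOLLOW(B') = { $, 'a' }

B' → a B: PREDICT = { 'a' }
B' → ε: PREDICT = { $, 'a' }
  $ is in predict set, so this production goes in M[B', $]

M[B', $] = B' → ε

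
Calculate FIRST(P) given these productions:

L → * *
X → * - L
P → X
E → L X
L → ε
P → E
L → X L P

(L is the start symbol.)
{ '*' }

To compute FIRST(P), examine every production with P on the left-hand side, reading each right-hand side left to right until a non-nullable symbol is reached.

FIRST sets of the other non-terminals involved (by the same procedure, iterated to a fixed point):
  FIRST(X) = { '*' }
  FIRST(E) = { '*' }

From P → X:
  - X is a non-terminal: add FIRST(X) \ {ε} = { '*' }
    X is not nullable, so stop
From P → E:
  - E is a non-terminal: add FIRST(E) \ {ε} = { '*' }
    E is not nullable, so stop

Collecting: FIRST(P) = { '*' }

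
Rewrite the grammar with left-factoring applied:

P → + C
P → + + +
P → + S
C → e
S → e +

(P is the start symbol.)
Left-factoring transforms A → αβ₁ | αβ₂ into A → αA' and A' → β₁ | β₂
(α is the longest common prefix among the alternatives). Repeat until
no nonterminal has two alternatives with a common prefix.

Round 1: P has alternatives sharing prefix '+'. Introduce P': P → + P'
  Add: P' → C
  Add: P' → + +
  Add: P' → S

No remaining common prefixes — done.

Resulting grammar:
P → + P'
P' → C
P' → + +
P' → S
C → e
S → e +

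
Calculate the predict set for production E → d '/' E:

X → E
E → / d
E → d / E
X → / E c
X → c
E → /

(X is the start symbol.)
{ 'd' }

PREDICT(E → d '/' E) = (FIRST(RHS) \ {ε}) ∪ (FOLLOW(E) if ε ∈ FIRST(RHS), i.e. RHS ⇒* ε)
FIRST(d '/' E) = { 'd' }
ε ∉ FIRST(d '/' E), so FOLLOW(E) is not added.
PREDICT(E → d '/' E) = { 'd' }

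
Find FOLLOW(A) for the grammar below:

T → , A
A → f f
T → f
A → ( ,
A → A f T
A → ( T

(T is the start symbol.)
To compute FOLLOW(A), find every occurrence of A on a right-hand side N → α A β: add FIRST(β) \ {ε}, and if β is empty or nullable also add FOLLOW(N). Iterate to a fixed point.

In T → , A: A is at the end, add FOLLOW(T)
In A → A f T: A is followed by f T, add FIRST(f T) \ {ε} = { 'f' }

The FOLLOW sets referred to above (computed the same way, to a fixed point):
  FOLLOW(T) = { $, 'f' }

Taking the union: FOLLOW(A) = { $, 'f' }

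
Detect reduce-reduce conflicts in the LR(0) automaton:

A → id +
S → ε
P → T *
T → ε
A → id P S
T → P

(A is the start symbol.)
A reduce-reduce conflict occurs when an LR(0) state has two complete items [A → α .] and [B → β .] — both call for a reduction, and with no lookahead the parser cannot choose between them.

Augment with A' → A and build the canonical LR(0) collection (I0 = CLOSURE({[A' → . A]}), then GOTO on every symbol after a dot until no new states appear). It has 8 states:
  I0: { [A → . id +], [A → . id P S], [A' → . A] }  — shift
  I1: { [A' → A .] }  — accept
  I2: { [A → id . +], [A → id . P S], [P → . T *], [T → . P], [T → .] }  — shift, reduce
  I3: { [A → id + .] }  — reduce
  I4: { [A → id P . S], [S → .], [T → P .] }  — 2 reduces
  I5: { [P → T . *] }  — shift
  I6: { [P → T * .] }  — reduce
  I7: { [A → id P S .] }  — reduce

I4 contains complete items [S → .], [T → P .] — reduce-reduce conflict.

Answer: Yes — I4: [S → .] vs [T → P .]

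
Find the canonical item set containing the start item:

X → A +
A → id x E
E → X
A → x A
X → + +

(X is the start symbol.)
{ [A → . id x E], [A → . x A], [X → . + +], [X → . A +], [X' → . X] }

First, augment the grammar with X' → X
I₀ = CLOSURE({ [X' → . X] }):
  [X' → . X] has the dot before X: add [X → . A +], [X → . + +]
  [X → . A +] has the dot before A: add [A → . id x E], [A → . x A]
No further items can be added.

I₀ = { [A → . id x E], [A → . x A], [X → . + +], [X → . A +], [X' → . X] }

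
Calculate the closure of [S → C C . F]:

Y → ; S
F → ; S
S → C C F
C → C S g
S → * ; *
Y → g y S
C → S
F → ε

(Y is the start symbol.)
{ [F → . ; S], [F → .], [S → C C . F] }

Start with: [S → C C . F]
  [S → C C . F] has the dot before F: add [F → . ; S], [F → .]
No further items can be added.

CLOSURE = { [F → . ; S], [F → .], [S → C C . F] }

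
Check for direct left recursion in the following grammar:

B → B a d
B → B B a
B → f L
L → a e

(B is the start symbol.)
Yes, B is left-recursive

B → B a d: LEFT RECURSIVE (starts with B)
B → B B a: LEFT RECURSIVE (starts with B)
B → f L: starts with f
L → a e: starts with a

The grammar has direct left recursion on: B.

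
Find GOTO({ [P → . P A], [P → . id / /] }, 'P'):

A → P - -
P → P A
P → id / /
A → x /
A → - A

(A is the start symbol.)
{ [A → . - A], [A → . P - -], [A → . x /], [P → . P A], [P → . id / /], [P → P . A] }

GOTO(I, 'P') = CLOSURE({ [A → αX.β] : [A → α.Xβ] ∈ I, X = 'P' })

Items with dot before 'P', with the dot advanced:
  [P → . P A] → [P → P . A]
Closure of the advanced items:
  [P → P . A] has the dot before A: add [A → . P - -], [A → . x /], [A → . - A]
  [A → . P - -] has the dot before P: add [P → . P A], [P → . id / /]

GOTO = { [A → . - A], [A → . P - -], [A → . x /], [P → . P A], [P → . id / /], [P → P . A] }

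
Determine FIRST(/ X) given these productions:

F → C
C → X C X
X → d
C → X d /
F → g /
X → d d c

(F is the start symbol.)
{ '/' }

To compute FIRST(/ X), process the symbols left to right:
Symbol / is a terminal. Add '/' and stop.
FIRST(/ X) = { '/' }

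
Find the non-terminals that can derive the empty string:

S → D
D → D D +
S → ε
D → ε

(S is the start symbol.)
{ 'D', 'S' }

A non-terminal is nullable if it can derive ε (the empty string): either it has an ε-production, or it has a production whose right-hand side consists entirely of nullable non-terminals.

ε-productions: S → ε, D → ε
So S, D are immediately nullable.
Every non-terminal is now nullable.
Nullable = { 'D', 'S' }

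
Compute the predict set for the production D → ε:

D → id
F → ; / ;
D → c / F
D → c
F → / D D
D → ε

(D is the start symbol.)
PREDICT(D → ε) = (FIRST(RHS) \ {ε}) ∪ (FOLLOW(D) if ε ∈ FIRST(RHS), i.e. RHS ⇒* ε)
The right-hand side is ε (FIRST(ε) = { ε }), so the predict set is FOLLOW(D) = { $, 'c', 'id' }
PREDICT(D → ε) = { $, 'c', 'id' }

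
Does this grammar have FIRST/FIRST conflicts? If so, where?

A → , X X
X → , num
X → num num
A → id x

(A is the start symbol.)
Productions for A:
  A → , X X: FIRST = { ',' }
  A → id x: FIRST = { 'id' }
Productions for X:
  X → , num: FIRST = { ',' }
  X → num num: FIRST = { 'num' }

All alternatives of each non-terminal have pairwise disjoint FIRST sets.

Answer: No FIRST/FIRST conflicts.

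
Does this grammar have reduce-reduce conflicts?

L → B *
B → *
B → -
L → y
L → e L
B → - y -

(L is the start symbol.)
Augment with L' → L and build the canonical LR(0) collection (I0 = CLOSURE({[L' → . L]}), then GOTO on every symbol after a dot until no new states appear). It has 11 states:
  I0: { [B → . *], [B → . - y -], [B → . -], [L → . B *], [L → . e L], [L → . y], [L' → . L] }  — shift
  I1: { [B → * .] }  — reduce
  I2: { [B → - . y -], [B → - .] }  — shift, reduce
  I3: { [L → B . *] }  — shift
  I4: { [L' → L .] }  — accept
  I5: { [B → . *], [B → . - y -], [B → . -], [L → . B *], [L → . e L], [L → . y], [L → e . L] }  — shift
  I6: { [L → y .] }  — reduce
  I7: { [L → e L .] }  — reduce
  I8: { [L → B * .] }  — reduce
  I9: { [B → - y . -] }  — shift
  I10: { [B → - y - .] }  — reduce

No state contains more than one complete item.

Answer: No reduce-reduce conflicts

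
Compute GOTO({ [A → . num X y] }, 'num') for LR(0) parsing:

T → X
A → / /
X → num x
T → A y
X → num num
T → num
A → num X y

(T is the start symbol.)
{ [A → num . X y], [X → . num num], [X → . num x] }

GOTO(I, 'num') = CLOSURE({ [A → αX.β] : [A → α.Xβ] ∈ I, X = 'num' })

Items with dot before 'num', with the dot advanced:
  [A → . num X y] → [A → num . X y]
Closure of the advanced items:
  [A → num . X y] has the dot before X: add [X → . num x], [X → . num num]

GOTO = { [A → num . X y], [X → . num num], [X → . num x] }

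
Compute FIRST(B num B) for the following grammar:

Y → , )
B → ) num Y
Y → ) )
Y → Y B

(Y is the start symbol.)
{ ')' }

FIRST sets of the non-terminals involved (from the grammar, by fixed-point iteration):
  FIRST(B) = { ')' }

To compute FIRST(B num B), process the symbols left to right:
Symbol B is a non-terminal. Add FIRST(B) \ {ε} = { ')' }
B is not nullable (ε ∉ FIRST(B)), so stop here.
FIRST(B num B) = { ')' }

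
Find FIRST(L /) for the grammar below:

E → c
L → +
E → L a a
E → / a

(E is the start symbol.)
{ '+' }

FIRST sets of the non-terminals involved (from the grammar, by fixed-point iteration):
  FIRST(L) = { '+' }

To compute FIRST(L /), process the symbols left to right:
Symbol L is a non-terminal. Add FIRST(L) \ {ε} = { '+' }
L is not nullable (ε ∉ FIRST(L)), so stop here.
FIRST(L /) = { '+' }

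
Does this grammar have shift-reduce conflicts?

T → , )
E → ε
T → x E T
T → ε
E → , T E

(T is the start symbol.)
Augment with T' → T and build the canonical LR(0) collection (I0 = CLOSURE({[T' → . T]}), then GOTO on every symbol after a dot until no new states appear). It has 10 states:
  I0: { [T → . , )], [T → . x E T], [T → .], [T' → . T] }  — shift, reduce
  I1: { [T → , . )] }  — shift
  I2: { [T' → T .] }  — accept
  I3: { [E → . , T E], [E → .], [T → x . E T] }  — shift, reduce
  I4: { [E → , . T E], [T → . , )], [T → . x E T], [T → .] }  — shift, reduce
  I5: { [T → . , )], [T → . x E T], [T → .], [T → x E . T] }  — shift, reduce
  I6: { [T → x E T .] }  — reduce
  I7: { [E → , T . E], [E → . , T E], [E → .] }  — shift, reduce
  I8: { [E → , T E .] }  — reduce
  I9: { [T → , ) .] }  — reduce

I0 contains reduce item [T → .] and shift items [T → . , )], [T → . x E T] — shift-reduce conflict.
I3 contains reduce item [E → .] and shift item [E → . , T E] — shift-reduce conflict.
I4 contains reduce item [T → .] and shift items [T → . , )], [T → . x E T] — shift-reduce conflict.
I5 contains reduce item [T → .] and shift items [T → . , )], [T → . x E T] — shift-reduce conflict.
I7 contains reduce item [E → .] and shift item [E → . , T E] — shift-reduce conflict.

Answer: Yes — I0: [T → .] vs [T → . , )]; I3: [E → .] vs [E → . , T E]; I4: [T → .] vs [T → . , )]; I5: [T → .] vs [T → . , )]; I7: [E → .] vs [E → . , T E]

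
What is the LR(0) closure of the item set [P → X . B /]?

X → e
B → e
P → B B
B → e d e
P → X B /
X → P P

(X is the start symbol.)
{ [B → . e d e], [B → . e], [P → X . B /] }

To compute CLOSURE, for each item [A → α.Bβ] where B is a non-terminal, add [B → .γ] for all productions B → γ; repeat for the newly added items until nothing changes.

Start with: [P → X . B /]
  [P → X . B /] has the dot before B: add [B → . e], [B → . e d e]
No further items can be added.

CLOSURE = { [B → . e d e], [B → . e], [P → X . B /] }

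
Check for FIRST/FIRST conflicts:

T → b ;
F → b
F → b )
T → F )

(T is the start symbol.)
Yes. T → b ';' / T → F ')' on { 'b' }; F → b / F → b ')' on { 'b' }

A FIRST/FIRST conflict occurs when two productions N → α and N → β for the same non-terminal have FIRST(α) ∩ FIRST(β) ≠ ∅ (with ε ∈ FIRST of a nullable right-hand side, so two nullable alternatives also conflict).

FIRST sets of the non-terminals at (or reachable through a nullable prefix from) the front of some alternative:
  FIRST(F) = { 'b' }

Productions for T:
  T → b ;: FIRST = { 'b' }
  T → F ): FIRST = { 'b' }
Productions for F:
  F → b: FIRST = { 'b' }
  F → b ): FIRST = { 'b' }

Conflict for T: T → b ; and T → F )
  Overlap: { 'b' }
Conflict for F: F → b and F → b )
  Overlap: { 'b' }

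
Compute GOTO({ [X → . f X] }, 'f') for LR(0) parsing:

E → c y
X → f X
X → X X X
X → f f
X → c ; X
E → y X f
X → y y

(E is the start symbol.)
{ [X → . X X X], [X → . c ; X], [X → . f X], [X → . f f], [X → . y y], [X → f . X] }

GOTO(I, 'f') = CLOSURE({ [A → αX.β] : [A → α.Xβ] ∈ I, X = 'f' })

Items with dot before 'f', with the dot advanced:
  [X → . f X] → [X → f . X]
Closure of the advanced items:
  [X → f . X] has the dot before X: add [X → . f X], [X → . X X X], [X → . f f], [X → . c ; X], [X → . y y]

GOTO = { [X → . X X X], [X → . c ; X], [X → . f X], [X → . f f], [X → . y y], [X → f . X] }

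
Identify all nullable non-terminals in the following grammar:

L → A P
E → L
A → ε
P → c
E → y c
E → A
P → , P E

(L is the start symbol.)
{ 'A', 'E' }

A non-terminal is nullable if it can derive ε (the empty string): either it has an ε-production, or it has a production whose right-hand side consists entirely of nullable non-terminals.

ε-productions: A → ε
So A is immediately nullable.
E → A: every symbol on the right is nullable, so E is nullable too.
No further non-terminal can be added: every production for the remaining non-terminals contains a terminal or a non-nullable non-terminal.
Nullable = { 'A', 'E' }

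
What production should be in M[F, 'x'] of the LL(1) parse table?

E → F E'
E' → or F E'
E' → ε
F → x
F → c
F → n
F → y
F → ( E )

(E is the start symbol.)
F → x

To find M[F, 'x'], we find productions for F where 'x' is in the predict set (PREDICT(N → α) = (FIRST(α) \ {ε}) ∪ (FOLLOW(N) if α ⇒* ε)).

F → x: PREDICT = { 'x' }
  'x' is in predict set, so this production goes in M[F, 'x']
F → c: PREDICT = { 'c' }
F → n: PREDICT = { 'n' }
F → y: PREDICT = { 'y' }
F → ( E ): PREDICT = { '(' }

M[F, 'x'] = F → x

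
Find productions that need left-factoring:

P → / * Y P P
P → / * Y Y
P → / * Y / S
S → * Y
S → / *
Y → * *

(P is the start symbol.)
Left-factoring is needed when two productions for the same non-terminal
share a common prefix on the right-hand side.

Productions for P:
  P → / * Y P P
  P → / * Y Y
  P → / * Y / S
Productions for S:
  S → * Y
  S → / *

Found common prefix '/ * Y' in productions for P

Answer: Yes, P has productions with common prefix '/ * Y'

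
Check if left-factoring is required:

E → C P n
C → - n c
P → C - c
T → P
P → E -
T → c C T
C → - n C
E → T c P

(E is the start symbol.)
Left-factoring is needed when two productions for the same non-terminal
share a common prefix on the right-hand side.

Productions for E:
  E → C P n
  E → T c P
Productions for C:
  C → - n c
  C → - n C
Productions for P:
  P → C - c
  P → E -
Productions for T:
  T → P
  T → c C T

Found common prefix '- n' in productions for C

Answer: Yes, C has productions with common prefix '- n'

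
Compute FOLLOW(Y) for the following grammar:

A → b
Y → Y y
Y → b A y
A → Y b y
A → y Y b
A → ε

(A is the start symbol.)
{ 'b', 'y' }

To compute FOLLOW(Y), find every occurrence of Y on a right-hand side N → α Y β: add FIRST(β) \ {ε}, and if β is empty or nullable also add FOLLOW(N). Iterate to a fixed point.

In Y → Y y: Y is followed by y, add FIRST(y) \ {ε} = { 'y' }
In A → Y b y: Y is followed by b y, add FIRST(b y) \ {ε} = { 'b' }
In A → y Y b: Y is followed by b, add FIRST(b) \ {ε} = { 'b' }

Taking the union: FOLLOW(Y) = { 'b', 'y' }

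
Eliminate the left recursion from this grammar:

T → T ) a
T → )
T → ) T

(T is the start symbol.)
T → ) T'
T → ) T T'
T' → ) a T'
T' → ε

T is directly left-recursive. The standard transformation for
  A → A α₁ | ... | A α_m | β₁ | ... | β_n
is
  A  → β₁ A' | ... | β_n A'
  A' → α₁ A' | ... | α_m A' | ε

T → ) becomes T → ) T'
T → ) T becomes T → ) T T'
T → T ) a becomes T' → ) a T'
Add T' → ε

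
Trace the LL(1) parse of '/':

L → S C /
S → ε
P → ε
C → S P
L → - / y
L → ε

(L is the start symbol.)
Stack is shown with the top on the left.

Stack    Input  Action
----------------------
L $      / $    output L → S C /
S C / $  / $    output S → ε
C / $    / $    output C → S P
S P / $  / $    output S → ε
P / $    / $    output P → ε
/ $      / $    match '/'
$        $      accept

The string is accepted.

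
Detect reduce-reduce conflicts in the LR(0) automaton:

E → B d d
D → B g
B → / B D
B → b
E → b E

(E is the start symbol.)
A reduce-reduce conflict occurs when an LR(0) state has two complete items [A → α .] and [B → β .] — both call for a reduction, and with no lookahead the parser cannot choose between them.

Augment with E' → E and build the canonical LR(0) collection (I0 = CLOSURE({[E' → . E]}), then GOTO on every symbol after a dot until no new states appear). It has 13 states:
  I0: { [B → . / B D], [B → . b], [E → . B d d], [E → . b E], [E' → . E] }  — shift
  I1: { [B → . / B D], [B → . b], [B → / . B D] }  — shift
  I2: { [E → B . d d] }  — shift
  I3: { [E' → E .] }  — accept
  I4: { [B → . / B D], [B → . b], [B → b .], [E → . B d d], [E → . b E], [E → b . E] }  — shift, reduce
  I5: { [E → b E .] }  — reduce
  I6: { [E → B d . d] }  — shift
  I7: { [E → B d d .] }  — reduce
  I8: { [B → . / B D], [B → . b], [B → / B . D], [D → . B g] }  — shift
  I9: { [B → b .] }  — reduce
  I10: { [D → B . g] }  — shift
  I11: { [B → / B D .] }  — reduce
  I12: { [D → B g .] }  — reduce

No state contains more than one complete item.

Answer: No reduce-reduce conflicts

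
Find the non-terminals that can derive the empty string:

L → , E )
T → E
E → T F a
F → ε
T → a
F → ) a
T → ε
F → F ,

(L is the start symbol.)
A non-terminal is nullable if it can derive ε (the empty string): either it has an ε-production, or it has a production whose right-hand side consists entirely of nullable non-terminals.

ε-productions: F → ε, T → ε
So F, T are immediately nullable.
No further non-terminal can be added: every production for the remaining non-terminals contains a terminal or a non-nullable non-terminal.
Nullable = { 'F', 'T' }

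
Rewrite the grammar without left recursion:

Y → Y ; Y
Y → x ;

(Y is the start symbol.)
Y → x ; Y'
Y' → ; Y Y'
Y' → ε

Y is directly left-recursive. The standard transformation for
  A → A α₁ | ... | A α_m | β₁ | ... | β_n
is
  A  → β₁ A' | ... | β_n A'
  A' → α₁ A' | ... | α_m A' | ε

Y → x ; becomes Y → x ; Y'
Y → Y ; Y becomes Y' → ; Y Y'
Add Y' → ε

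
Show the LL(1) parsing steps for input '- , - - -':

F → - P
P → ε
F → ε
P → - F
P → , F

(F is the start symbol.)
Stack is shown with the top on the left.

Stack  Input        Action
--------------------------
F $    - , - - - $  output F → - P
- P $  - , - - - $  match '-'
P $    , - - - $    output P → , F
, F $  , - - - $    match ','
F $    - - - $      output F → - P
- P $  - - - $      match '-'
P $    - - $        output P → - F
- F $  - - $        match '-'
F $    - $          output F → - P
- P $  - $          match '-'
P $    $            output P → ε
$      $            accept

The string is accepted.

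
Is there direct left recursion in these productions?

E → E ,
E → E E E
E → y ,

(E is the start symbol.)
Yes, E is left-recursive

Direct left recursion occurs when N → N α for some non-terminal N (the right-hand side begins with the left-hand side itself).

E → E ,: LEFT RECURSIVE (starts with E)
E → E E E: LEFT RECURSIVE (starts with E)
E → y ,: starts with y

The grammar has direct left recursion on: E.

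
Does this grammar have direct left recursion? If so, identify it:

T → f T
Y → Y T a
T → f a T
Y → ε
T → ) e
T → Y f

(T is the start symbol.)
T → f T: starts with f
Y → Y T a: LEFT RECURSIVE (starts with Y)
T → f a T: starts with f
Y → ε: starts with ε
T → ) e: starts with ')'
T → Y f: starts with Y

The grammar has direct left recursion on: Y.

Answer: Yes, Y is left-recursive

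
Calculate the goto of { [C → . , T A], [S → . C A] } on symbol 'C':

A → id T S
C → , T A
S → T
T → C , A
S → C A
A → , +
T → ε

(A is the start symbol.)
{ [A → . , +], [A → . id T S], [S → C . A] }

GOTO(I, 'C') = CLOSURE({ [A → αX.β] : [A → α.Xβ] ∈ I, X = 'C' })

Items with dot before 'C', with the dot advanced:
  [S → . C A] → [S → C . A]
Closure of the advanced items:
  [S → C . A] has the dot before A: add [A → . id T S], [A → . , +]

GOTO = { [A → . , +], [A → . id T S], [S → C . A] }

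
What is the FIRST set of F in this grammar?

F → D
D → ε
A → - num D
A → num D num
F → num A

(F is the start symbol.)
To compute FIRST(F), examine every production with F on the left-hand side, reading each right-hand side left to right until a non-nullable symbol is reached.

FIRST sets of the other non-terminals involved (by the same procedure, iterated to a fixed point):
  FIRST(D) = { ε }

From F → D:
  - D is a non-terminal: add FIRST(D) \ {ε} = { }
    D is nullable and nothing follows, so the whole right-hand side can vanish: ε ∈ FIRST(F)
From F → num A:
  - num is a terminal: add 'num' and stop

Collecting: FIRST(F) = { 'num', ε }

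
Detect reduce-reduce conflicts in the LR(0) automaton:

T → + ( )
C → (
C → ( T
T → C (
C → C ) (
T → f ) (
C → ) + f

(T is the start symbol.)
No reduce-reduce conflicts

A reduce-reduce conflict occurs when an LR(0) state has two complete items [A → α .] and [B → β .] — both call for a reduction, and with no lookahead the parser cannot choose between them.

Augment with T' → T and build the canonical LR(0) collection (I0 = CLOSURE({[T' → . T]}), then GOTO on every symbol after a dot until no new states appear). It has 17 states:
  I0: { [C → . ( T], [C → . (], [C → . ) + f], [C → . C ) (], [T → . + ( )], [T → . C (], [T → . f ) (], [T' → . T] }  — shift
  I1: { [C → ( . T], [C → ( .], [C → . ( T], [C → . (], [C → . ) + f], [C → . C ) (], [T → . + ( )], [T → . C (], [T → . f ) (] }  — shift, reduce
  I2: { [C → ) . + f] }  — shift
  I3: { [T → + . ( )] }  — shift
  I4: { [C → C . ) (], [T → C . (] }  — shift
  I5: { [T' → T .] }  — accept
  I6: { [T → f . ) (] }  — shift
  I7: { [T → f ) . (] }  — shift
  I8: { [T → f ) ( .] }  — reduce
  I9: { [T → C ( .] }  — reduce
  I10: { [C → C ) . (] }  — shift
  I11: { [C → C ) ( .] }  — reduce
  I12: { [T → + ( . )] }  — shift
  I13: { [T → + ( ) .] }  — reduce
  I14: { [C → ) + . f] }  — shift
  I15: { [C → ) + f .] }  — reduce
  I16: { [C → ( T .] }  — reduce

No state contains more than one complete item.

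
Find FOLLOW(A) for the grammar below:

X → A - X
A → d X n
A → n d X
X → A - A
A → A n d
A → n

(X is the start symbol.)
To compute FOLLOW(A), find every occurrence of A on a right-hand side N → α A β: add FIRST(β) \ {ε}, and if β is empty or nullable also add FOLLOW(N). Iterate to a fixed point.

In X → A - X: A is followed by '-' X, add FIRST('-' X) \ {ε} = { '-' }
In X → A - A: A is followed by '-' A, add FIRST('-' A) \ {ε} = { '-' }
In X → A - A: A is at the end, add FOLLOW(X)
In A → A n d: A is followed by n d, add FIRST(n d) \ {ε} = { 'n' }

The FOLLOW sets referred to above (computed the same way, to a fixed point):
  FOLLOW(X) = { $, '-', 'n' }

Taking the union: FOLLOW(A) = { $, '-', 'n' }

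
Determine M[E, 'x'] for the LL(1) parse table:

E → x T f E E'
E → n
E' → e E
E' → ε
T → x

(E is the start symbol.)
E → x T f E E'

To find M[E, 'x'], we find productions for E where 'x' is in the predict set (PREDICT(N → α) = (FIRST(α) \ {ε}) ∪ (FOLLOW(N) if α ⇒* ε)).

E → x T f E E': PREDICT = { 'x' }
  'x' is in predict set, so this production goes in M[E, 'x']
E → n: PREDICT = { 'n' }

M[E, 'x'] = E → x T f E E'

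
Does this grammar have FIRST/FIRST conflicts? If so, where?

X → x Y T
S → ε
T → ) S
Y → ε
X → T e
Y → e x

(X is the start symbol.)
No FIRST/FIRST conflicts.

A FIRST/FIRST conflict occurs when two productions N → α and N → β for the same non-terminal have FIRST(α) ∩ FIRST(β) ≠ ∅ (with ε ∈ FIRST of a nullable right-hand side, so two nullable alternatives also conflict).

FIRST sets of the non-terminals at (or reachable through a nullable prefix from) the front of some alternative:
  FIRST(T) = { ')' }

Productions for X:
  X → x Y T: FIRST = { 'x' }
  X → T e: FIRST = { ')' }
Productions for Y:
  Y → ε: FIRST = { ε }
  Y → e x: FIRST = { 'e' }
S, T have only one production, so no FIRST/FIRST conflict is possible there.

All alternatives of each non-terminal have pairwise disjoint FIRST sets.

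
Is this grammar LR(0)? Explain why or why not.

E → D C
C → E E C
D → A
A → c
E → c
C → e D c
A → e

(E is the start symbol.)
No. Reduce-reduce conflict: [A → c .] and [E → c .]

Augment with E' → E and build the canonical LR(0) collection (I0 = CLOSURE({[E' → . E]}), then GOTO on every symbol after a dot until no new states appear). It has 14 states:
  I0: { [A → . c], [A → . e], [D → . A], [E → . D C], [E → . c], [E' → . E] }  — shift
  I1: { [D → A .] }  — reduce
  I2: { [A → . c], [A → . e], [C → . E E C], [C → . e D c], [D → . A], [E → . D C], [E → . c], [E → D . C] }  — shift
  I3: { [E' → E .] }  — accept
  I4: { [A → c .], [E → c .] }  — 2 reduces
  I5: { [A → e .] }  — reduce
  I6: { [E → D C .] }  — reduce
  I7: { [A → . c], [A → . e], [C → E . E C], [D → . A], [E → . D C], [E → . c] }  — shift
  I8: { [A → . c], [A → . e], [A → e .], [C → e . D c], [D → . A] }  — shift, reduce
  I9: { [C → e D . c] }  — shift
  I10: { [A → c .] }  — reduce
  I11: { [C → e D c .] }  — reduce
  I12: { [A → . c], [A → . e], [C → . E E C], [C → . e D c], [C → E E . C], [D → . A], [E → . D C], [E → . c] }  — shift
  I13: { [C → E E C .] }  — reduce

Conflict in state I4:
  Reduce-reduce conflict: [A → c .] and [E → c .]
So the grammar is NOT LR(0).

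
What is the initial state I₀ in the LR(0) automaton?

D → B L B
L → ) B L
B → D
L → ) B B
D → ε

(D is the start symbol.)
First, augment the grammar with D' → D
I₀ = CLOSURE({ [D' → . D] }):
  [D' → . D] has the dot before D: add [D → . B L B], [D → .]
  [D → . B L B] has the dot before B: add [B → . D]
No further items can be added.

I₀ = { [B → . D], [D → . B L B], [D → .], [D' → . D] }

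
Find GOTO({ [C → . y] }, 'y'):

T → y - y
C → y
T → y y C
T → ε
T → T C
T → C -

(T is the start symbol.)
GOTO(I, 'y') = CLOSURE({ [A → αX.β] : [A → α.Xβ] ∈ I, X = 'y' })

Items with dot before 'y', with the dot advanced:
  [C → . y] → [C → y .]
Closure adds nothing (no advanced item has the dot before a non-terminal).

GOTO = { [C → y .] }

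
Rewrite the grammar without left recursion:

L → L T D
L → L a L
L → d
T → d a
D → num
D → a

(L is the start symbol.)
L is directly left-recursive. The standard transformation for
  A → A α₁ | ... | A α_m | β₁ | ... | β_n
is
  A  → β₁ A' | ... | β_n A'
  A' → α₁ A' | ... | α_m A' | ε

L → d becomes L → d L'
L → L T D becomes L' → T D L'
L → L a L becomes L' → a L L'
Add L' → ε

Productions for other non-terminals are unchanged:
  T → d a
  D → num
  D → a

Resulting grammar:
L → d L'
L' → T D L'
L' → a L L'
L' → ε
T → d a
D → num
D → a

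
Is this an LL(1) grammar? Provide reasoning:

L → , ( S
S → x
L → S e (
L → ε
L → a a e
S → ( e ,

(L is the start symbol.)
Relevant sets:
  FIRST(S) = { '(', 'x' }
  FOLLOW(L) = { $ }

For L:
  PREDICT(L → ',' '(' S) = { ',' }
  PREDICT(L → S e '(') = { '(', 'x' }
  PREDICT(L → ε) = { $ }
  PREDICT(L → a a e) = { 'a' }
For S:
  PREDICT(S → x) = { 'x' }
  PREDICT(S → '(' e ',') = { '(' }

All predict sets are disjoint. The grammar IS LL(1).

Answer: Yes, the grammar is LL(1).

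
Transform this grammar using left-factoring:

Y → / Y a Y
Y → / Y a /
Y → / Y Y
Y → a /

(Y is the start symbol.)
Left-factoring transforms A → αβ₁ | αβ₂ into A → αA' and A' → β₁ | β₂
(α is the longest common prefix among the alternatives). Repeat until
no nonterminal has two alternatives with a common prefix.

Round 1: Y has alternatives sharing prefix '/ Y'. Introduce Y': Y → / Y Y'
  Add: Y' → a Y
  Add: Y' → a /
  Add: Y' → Y

Round 2: Y' has alternatives sharing prefix 'a'. Introduce Y'': Y' → a Y''
  Add: Y'' → Y
  Add: Y'' → /

No remaining common prefixes — done.

Resulting grammar:
Y → / Y Y'
Y' → a Y''
Y'' → Y
Y'' → /
Y' → Y
Y → a /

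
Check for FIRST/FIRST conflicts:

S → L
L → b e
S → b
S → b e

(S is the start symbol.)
FIRST sets of the non-terminals at (or reachable through a nullable prefix from) the front of some alternative:
  FIRST(L) = { 'b' }

Productions for S:
  S → L: FIRST = { 'b' }
  S → b: FIRST = { 'b' }
  S → b e: FIRST = { 'b' }
L has only one production, so no FIRST/FIRST conflict is possible there.

Conflict for S: S → L and S → b
  Overlap: { 'b' }
Conflict for S: S → L and S → b e
  Overlap: { 'b' }
Conflict for S: S → b and S → b e
  Overlap: { 'b' }

Answer: Yes. S → L / S → b on { 'b' }; S → L / S → b e on { 'b' }; S → b / S → b e on { 'b' }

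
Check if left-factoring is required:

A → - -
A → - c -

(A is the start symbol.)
Yes, A has productions with common prefix '-'

Left-factoring is needed when two productions for the same non-terminal
share a common prefix on the right-hand side.

Productions for A:
  A → - -
  A → - c -

Found common prefix '-' in productions for A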